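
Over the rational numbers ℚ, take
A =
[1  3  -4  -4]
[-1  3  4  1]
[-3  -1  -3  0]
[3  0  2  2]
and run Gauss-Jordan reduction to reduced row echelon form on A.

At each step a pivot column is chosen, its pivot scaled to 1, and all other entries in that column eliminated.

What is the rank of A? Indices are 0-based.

[1] R0 /= 1  ⇒  (1, 3, -4, -4)
     R1 -= -1·R0  ⇒  (0, 6, 0, -3)
     R2 -= -3·R0  ⇒  (0, 8, -15, -12)
     R3 -= 3·R0  ⇒  (0, -9, 14, 14)
[2] R1 /= 6  ⇒  (0, 1, 0, -1/2)
     R0 -= 3·R1  ⇒  (1, 0, -4, -5/2)
     R2 -= 8·R1  ⇒  (0, 0, -15, -8)
     R3 -= -9·R1  ⇒  (0, 0, 14, 19/2)
[3] R2 /= -15  ⇒  (0, 0, 1, 8/15)
     R0 -= -4·R2  ⇒  (1, 0, 0, -11/30)
     R3 -= 14·R2  ⇒  (0, 0, 0, 61/30)
[4] R3 /= 61/30  ⇒  (0, 0, 0, 1)
     R0 -= -11/30·R3  ⇒  (1, 0, 0, 0)
     R1 -= -1/2·R3  ⇒  (0, 1, 0, 0)
     R2 -= 8/15·R3  ⇒  (0, 0, 1, 0)

rank = 4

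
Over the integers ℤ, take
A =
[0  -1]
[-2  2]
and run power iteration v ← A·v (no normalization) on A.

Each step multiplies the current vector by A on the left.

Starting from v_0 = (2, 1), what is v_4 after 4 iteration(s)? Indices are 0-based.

v_4 = (8, -20)

v_0 = (2, 1).
v_1 = A·v_0 = (-1, -2).
v_2 = A·v_1 = (2, -2).
v_3 = A·v_2 = (2, -8).
v_4 = A·v_3 = (8, -20).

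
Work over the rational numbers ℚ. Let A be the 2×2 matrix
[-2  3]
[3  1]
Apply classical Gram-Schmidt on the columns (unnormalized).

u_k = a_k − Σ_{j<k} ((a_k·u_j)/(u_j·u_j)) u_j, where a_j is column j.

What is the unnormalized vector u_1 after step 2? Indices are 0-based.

Step 1: u_0 = a_0 = (-2, 3).
Step 2: u_1 = a_1 − (-3/13)·u_0 = (33/13, 22/13).

u_1 = (33/13, 22/13)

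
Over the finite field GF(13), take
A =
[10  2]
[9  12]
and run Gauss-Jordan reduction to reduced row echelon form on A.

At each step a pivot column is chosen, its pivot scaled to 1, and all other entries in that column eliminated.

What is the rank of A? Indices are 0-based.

rank = 2

[1] R0 /= 10  ⇒  (1, 8)
     R1 -= 9·R0  ⇒  (0, 5)
[2] R1 /= 5  ⇒  (0, 1)
     R0 -= 8·R1  ⇒  (1, 0)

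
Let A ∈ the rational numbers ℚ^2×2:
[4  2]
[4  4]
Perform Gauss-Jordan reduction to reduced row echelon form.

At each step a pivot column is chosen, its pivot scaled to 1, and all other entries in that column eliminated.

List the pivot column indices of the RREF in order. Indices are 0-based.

pivot columns: 0, 1

step 1: normalize row 0 (÷4) = (1, 1/2)
  row 1: subtract 4×row0 = (0, 2)
step 2: normalize row 1 (÷2) = (0, 1)
  row 0: subtract 1/2×row1 = (1, 0)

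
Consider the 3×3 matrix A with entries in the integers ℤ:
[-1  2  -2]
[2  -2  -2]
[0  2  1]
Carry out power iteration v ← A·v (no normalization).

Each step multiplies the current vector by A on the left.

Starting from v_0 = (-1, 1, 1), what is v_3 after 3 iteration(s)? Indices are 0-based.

v_0 = (-1, 1, 1).
v_1 = A·v_0 = (1, -6, 3).
v_2 = A·v_1 = (-19, 8, -9).
v_3 = A·v_2 = (53, -36, 7).

v_3 = (53, -36, 7)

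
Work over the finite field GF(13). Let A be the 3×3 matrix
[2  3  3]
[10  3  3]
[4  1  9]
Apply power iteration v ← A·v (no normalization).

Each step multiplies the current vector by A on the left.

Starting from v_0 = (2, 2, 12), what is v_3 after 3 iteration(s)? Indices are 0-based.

v_3 = (11, 10, 12)

v_0 = (2, 2, 12).
v_1 = A·v_0 = (7, 10, 1).
v_2 = A·v_1 = (8, 12, 8).
v_3 = A·v_2 = (11, 10, 12).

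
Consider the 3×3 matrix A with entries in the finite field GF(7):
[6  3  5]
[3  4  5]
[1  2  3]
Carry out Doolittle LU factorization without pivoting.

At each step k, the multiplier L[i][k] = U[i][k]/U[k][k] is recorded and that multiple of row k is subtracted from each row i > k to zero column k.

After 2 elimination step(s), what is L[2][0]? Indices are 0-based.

L[2][0] = 6

[col 0] pivot 6
  R1 -= 4*R0 → (0, 6, 6)  (L[1][0] := 4)
  R2 -= 6*R0 → (0, 5, 1)  (L[2][0] := 6)
[col 1] pivot 6
  R2 -= 2*R1 → (0, 0, 3)  (L[2][1] := 2)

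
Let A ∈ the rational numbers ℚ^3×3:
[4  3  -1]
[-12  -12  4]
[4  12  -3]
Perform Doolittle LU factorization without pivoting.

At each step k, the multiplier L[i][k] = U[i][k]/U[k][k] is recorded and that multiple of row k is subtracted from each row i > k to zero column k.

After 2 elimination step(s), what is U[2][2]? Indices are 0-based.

[col 0] pivot 4
  R1 -= -3*R0 → (0, -3, 1)  (L[1][0] := -3)
  R2 -= 1*R0 → (0, 9, -2)  (L[2][0] := 1)
[col 1] pivot -3
  R2 -= -3*R1 → (0, 0, 1)  (L[2][1] := -3)

U[2][2] = 1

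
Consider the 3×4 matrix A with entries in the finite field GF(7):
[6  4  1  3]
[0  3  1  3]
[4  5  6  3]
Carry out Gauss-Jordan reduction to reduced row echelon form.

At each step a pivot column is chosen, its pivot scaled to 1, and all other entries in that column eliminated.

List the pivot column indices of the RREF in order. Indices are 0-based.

pivot columns: 0, 1, 2

pivot(0,0)=6: scale R0 → (1, 3, 6, 4)
  clear (2,0): R2 −= (4)R0 → (0, 0, 3, 1)
pivot(1,1)=3: scale R1 → (0, 1, 5, 1)
  clear (0,1): R0 −= (3)R1 → (1, 0, 5, 1)
pivot(2,2)=3: scale R2 → (0, 0, 1, 5)
  clear (0,2): R0 −= (5)R2 → (1, 0, 0, 4)
  clear (1,2): R1 −= (5)R2 → (0, 1, 0, 4)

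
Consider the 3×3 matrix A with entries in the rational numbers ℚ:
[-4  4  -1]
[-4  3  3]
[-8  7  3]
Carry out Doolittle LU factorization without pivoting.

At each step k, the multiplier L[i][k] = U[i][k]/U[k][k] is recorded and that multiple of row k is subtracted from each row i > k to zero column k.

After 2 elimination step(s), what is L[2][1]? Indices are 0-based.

Step 1: pivot at (0,0) is -4.
  row1 ← row1 − (1)·row0  ⇒  L[1][0]=1, U row1=(0, -1, 4)
  row2 ← row2 − (2)·row0  ⇒  L[2][0]=2, U row2=(0, -1, 5)
Step 2: pivot at (1,1) is -1.
  row2 ← row2 − (1)·row1  ⇒  L[2][1]=1, U row2=(0, 0, 1)

L[2][1] = 1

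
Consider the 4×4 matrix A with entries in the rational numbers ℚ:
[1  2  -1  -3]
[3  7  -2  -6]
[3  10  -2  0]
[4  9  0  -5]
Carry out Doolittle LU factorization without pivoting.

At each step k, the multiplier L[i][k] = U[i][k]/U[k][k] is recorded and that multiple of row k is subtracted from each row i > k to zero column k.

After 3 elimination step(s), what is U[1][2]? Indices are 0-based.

U[1][2] = 1

Step 1: pivot at (0,0) is 1.
  row1 ← row1 − (3)·row0  ⇒  L[1][0]=3, U row1=(0, 1, 1, 3)
  row2 ← row2 − (3)·row0  ⇒  L[2][0]=3, U row2=(0, 4, 1, 9)
  row3 ← row3 − (4)·row0  ⇒  L[3][0]=4, U row3=(0, 1, 4, 7)
Step 2: pivot at (1,1) is 1.
  row2 ← row2 − (4)·row1  ⇒  L[2][1]=4, U row2=(0, 0, -3, -3)
  row3 ← row3 − (1)·row1  ⇒  L[3][1]=1, U row3=(0, 0, 3, 4)
Step 3: pivot at (2,2) is -3.
  row3 ← row3 − (-1)·row2  ⇒  L[3][2]=-1, U row3=(0, 0, 0, 1)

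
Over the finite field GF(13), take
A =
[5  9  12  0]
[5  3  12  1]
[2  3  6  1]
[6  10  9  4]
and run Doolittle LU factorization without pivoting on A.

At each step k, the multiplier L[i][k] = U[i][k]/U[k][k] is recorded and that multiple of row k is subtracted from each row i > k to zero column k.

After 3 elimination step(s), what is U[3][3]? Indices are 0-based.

[col 0] pivot 5
  R1 -= 1*R0 → (0, 7, 0, 1)  (L[1][0] := 1)
  R2 -= 3*R0 → (0, 2, 9, 1)  (L[2][0] := 3)
  R3 -= 9*R0 → (0, 7, 5, 4)  (L[3][0] := 9)
[col 1] pivot 7
  R2 -= 4*R1 → (0, 0, 9, 10)  (L[2][1] := 4)
  R3 -= 1*R1 → (0, 0, 5, 3)  (L[3][1] := 1)
[col 2] pivot 9
  R3 -= 2*R2 → (0, 0, 0, 9)  (L[3][2] := 2)

U[3][3] = 9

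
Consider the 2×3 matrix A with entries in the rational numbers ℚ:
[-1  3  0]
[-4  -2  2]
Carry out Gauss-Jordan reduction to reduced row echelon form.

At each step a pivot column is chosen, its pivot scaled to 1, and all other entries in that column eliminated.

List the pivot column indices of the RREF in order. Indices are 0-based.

pivot columns: 0, 1

step 1: normalize row 0 (÷-1) = (1, -3, 0)
  row 1: subtract -4×row0 = (0, -14, 2)
step 2: normalize row 1 (÷-14) = (0, 1, -1/7)
  row 0: subtract -3×row1 = (1, 0, -3/7)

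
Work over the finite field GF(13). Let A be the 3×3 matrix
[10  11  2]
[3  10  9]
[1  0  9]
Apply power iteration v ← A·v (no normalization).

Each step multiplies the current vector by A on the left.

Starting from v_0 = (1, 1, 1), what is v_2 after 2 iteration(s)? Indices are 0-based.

v_2 = (11, 2, 9)

v_0 = (1, 1, 1).
v_1 = A·v_0 = (10, 9, 10).
v_2 = A·v_1 = (11, 2, 9).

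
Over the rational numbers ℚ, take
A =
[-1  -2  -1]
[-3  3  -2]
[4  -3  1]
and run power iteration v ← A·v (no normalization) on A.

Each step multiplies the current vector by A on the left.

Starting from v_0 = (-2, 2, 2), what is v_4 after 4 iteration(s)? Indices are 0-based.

v_0 = (-2, 2, 2).
v_1 = A·v_0 = (-4, 8, -12).
v_2 = A·v_1 = (0, 60, -52).
v_3 = A·v_2 = (-68, 284, -232).
v_4 = A·v_3 = (-268, 1520, -1356).

v_4 = (-268, 1520, -1356)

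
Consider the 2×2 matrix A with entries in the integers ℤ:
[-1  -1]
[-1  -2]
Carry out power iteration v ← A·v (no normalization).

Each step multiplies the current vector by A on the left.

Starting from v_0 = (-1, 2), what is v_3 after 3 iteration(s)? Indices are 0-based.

v_3 = (-11, -18)

v_0 = (-1, 2).
v_1 = A·v_0 = (-1, -3).
v_2 = A·v_1 = (4, 7).
v_3 = A·v_2 = (-11, -18).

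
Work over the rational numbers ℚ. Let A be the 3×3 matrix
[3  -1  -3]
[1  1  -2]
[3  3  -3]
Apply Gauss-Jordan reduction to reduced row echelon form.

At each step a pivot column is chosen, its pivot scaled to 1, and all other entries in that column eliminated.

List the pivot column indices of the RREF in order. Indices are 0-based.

[1] R0 /= 3  ⇒  (1, -1/3, -1)
     R1 -= 1·R0  ⇒  (0, 4/3, -1)
     R2 -= 3·R0  ⇒  (0, 4, 0)
[2] R1 /= 4/3  ⇒  (0, 1, -3/4)
     R0 -= -1/3·R1  ⇒  (1, 0, -5/4)
     R2 -= 4·R1  ⇒  (0, 0, 3)
[3] R2 /= 3  ⇒  (0, 0, 1)
     R0 -= -5/4·R2  ⇒  (1, 0, 0)
     R1 -= -3/4·R2  ⇒  (0, 1, 0)

pivot columns: 0, 1, 2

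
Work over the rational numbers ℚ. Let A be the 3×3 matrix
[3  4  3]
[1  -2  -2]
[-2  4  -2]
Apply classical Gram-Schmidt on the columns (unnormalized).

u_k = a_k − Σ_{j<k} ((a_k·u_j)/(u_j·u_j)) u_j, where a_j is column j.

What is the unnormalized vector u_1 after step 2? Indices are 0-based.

Step 1: u_0 = a_0 = (3, 1, -2).
Step 2: u_1 = a_1 − (1/7)·u_0 = (25/7, -15/7, 30/7).

u_1 = (25/7, -15/7, 30/7)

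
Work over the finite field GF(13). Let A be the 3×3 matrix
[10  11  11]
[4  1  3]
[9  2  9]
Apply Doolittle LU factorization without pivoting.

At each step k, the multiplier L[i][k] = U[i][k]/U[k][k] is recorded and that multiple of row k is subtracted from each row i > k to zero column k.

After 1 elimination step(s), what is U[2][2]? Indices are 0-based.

Step 1: pivot at (0,0) is 10.
  row1 ← row1 − (3)·row0  ⇒  L[1][0]=3, U row1=(0, 7, 9)
  row2 ← row2 − (10)·row0  ⇒  L[2][0]=10, U row2=(0, 9, 3)

U[2][2] = 3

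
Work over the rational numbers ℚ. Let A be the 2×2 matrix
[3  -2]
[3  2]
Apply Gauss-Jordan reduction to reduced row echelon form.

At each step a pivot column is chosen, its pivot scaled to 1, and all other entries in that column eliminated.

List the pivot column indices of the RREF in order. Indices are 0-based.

pivot columns: 0, 1

step 1: normalize row 0 (÷3) = (1, -2/3)
  row 1: subtract 3×row0 = (0, 4)
step 2: normalize row 1 (÷4) = (0, 1)
  row 0: subtract -2/3×row1 = (1, 0)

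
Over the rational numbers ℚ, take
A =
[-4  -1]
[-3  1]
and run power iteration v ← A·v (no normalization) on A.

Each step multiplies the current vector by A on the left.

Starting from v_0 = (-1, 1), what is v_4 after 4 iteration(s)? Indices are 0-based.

v_4 = (-319, -164)

v_0 = (-1, 1).
v_1 = A·v_0 = (3, 4).
v_2 = A·v_1 = (-16, -5).
v_3 = A·v_2 = (69, 43).
v_4 = A·v_3 = (-319, -164).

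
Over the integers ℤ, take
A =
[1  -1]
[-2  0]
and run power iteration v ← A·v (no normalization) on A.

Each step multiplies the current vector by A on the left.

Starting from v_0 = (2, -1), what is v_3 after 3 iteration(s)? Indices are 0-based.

v_3 = (13, -14)

v_0 = (2, -1).
v_1 = A·v_0 = (3, -4).
v_2 = A·v_1 = (7, -6).
v_3 = A·v_2 = (13, -14).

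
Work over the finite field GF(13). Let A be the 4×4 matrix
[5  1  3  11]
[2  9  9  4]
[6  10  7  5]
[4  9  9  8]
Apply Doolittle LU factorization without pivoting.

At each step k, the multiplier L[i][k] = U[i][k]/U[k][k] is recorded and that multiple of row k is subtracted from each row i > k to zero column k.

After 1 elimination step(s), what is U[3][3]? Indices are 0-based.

[col 0] pivot 5
  R1 -= 3*R0 → (0, 6, 0, 10)  (L[1][0] := 3)
  R2 -= 9*R0 → (0, 1, 6, 10)  (L[2][0] := 9)
  R3 -= 6*R0 → (0, 3, 4, 7)  (L[3][0] := 6)

U[3][3] = 7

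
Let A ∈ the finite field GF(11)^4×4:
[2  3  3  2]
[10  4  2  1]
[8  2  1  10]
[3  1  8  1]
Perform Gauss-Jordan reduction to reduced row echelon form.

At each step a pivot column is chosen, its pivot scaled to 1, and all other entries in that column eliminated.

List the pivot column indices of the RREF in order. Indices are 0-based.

pivot columns: 0, 1, 2, 3

pivot(0,0)=2: scale R0 → (1, 7, 7, 1)
  clear (1,0): R1 −= (10)R0 → (0, 0, 9, 2)
  clear (2,0): R2 −= (8)R0 → (0, 1, 0, 2)
  clear (3,0): R3 −= (3)R0 → (0, 2, 9, 9)
pivot(1,1): swap R1↔R2
pivot(1,1)=1: scale R1 → (0, 1, 0, 2)
  clear (0,1): R0 −= (7)R1 → (1, 0, 7, 9)
  clear (3,1): R3 −= (2)R1 → (0, 0, 9, 5)
pivot(2,2)=9: scale R2 → (0, 0, 1, 10)
  clear (0,2): R0 −= (7)R2 → (1, 0, 0, 5)
  clear (3,2): R3 −= (9)R2 → (0, 0, 0, 3)
pivot(3,3)=3: scale R3 → (0, 0, 0, 1)
  clear (0,3): R0 −= (5)R3 → (1, 0, 0, 0)
  clear (1,3): R1 −= (2)R3 → (0, 1, 0, 0)
  clear (2,3): R2 −= (10)R3 → (0, 0, 1, 0)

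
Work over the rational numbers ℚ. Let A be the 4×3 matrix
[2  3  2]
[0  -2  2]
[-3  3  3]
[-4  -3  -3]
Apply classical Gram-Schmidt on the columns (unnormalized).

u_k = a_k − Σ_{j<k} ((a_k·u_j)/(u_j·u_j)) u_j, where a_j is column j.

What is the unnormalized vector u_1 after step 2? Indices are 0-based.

u_1 = (69/29, -2, 114/29, -51/29)

Step 1: u_0 = a_0 = (2, 0, -3, -4).
Step 2: u_1 = a_1 − (9/29)·u_0 = (69/29, -2, 114/29, -51/29).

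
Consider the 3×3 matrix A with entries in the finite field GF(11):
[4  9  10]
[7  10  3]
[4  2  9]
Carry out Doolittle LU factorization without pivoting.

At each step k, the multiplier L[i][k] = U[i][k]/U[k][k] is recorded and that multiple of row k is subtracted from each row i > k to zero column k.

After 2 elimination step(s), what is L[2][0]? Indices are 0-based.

[col 0] pivot 4
  R1 -= 10*R0 → (0, 8, 2)  (L[1][0] := 10)
  R2 -= 1*R0 → (0, 4, 10)  (L[2][0] := 1)
[col 1] pivot 8
  R2 -= 6*R1 → (0, 0, 9)  (L[2][1] := 6)

L[2][0] = 1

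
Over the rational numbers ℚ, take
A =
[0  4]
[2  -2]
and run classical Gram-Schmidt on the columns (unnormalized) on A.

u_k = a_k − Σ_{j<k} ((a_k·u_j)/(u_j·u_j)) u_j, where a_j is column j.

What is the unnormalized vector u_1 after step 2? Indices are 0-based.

Step 1: u_0 = a_0 = (0, 2).
Step 2: u_1 = a_1 − (-1)·u_0 = (4, 0).

u_1 = (4, 0)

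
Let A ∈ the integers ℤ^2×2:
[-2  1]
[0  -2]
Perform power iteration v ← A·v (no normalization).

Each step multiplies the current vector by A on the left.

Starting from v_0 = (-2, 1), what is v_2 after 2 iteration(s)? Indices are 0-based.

v_2 = (-12, 4)

v_0 = (-2, 1).
v_1 = A·v_0 = (5, -2).
v_2 = A·v_1 = (-12, 4).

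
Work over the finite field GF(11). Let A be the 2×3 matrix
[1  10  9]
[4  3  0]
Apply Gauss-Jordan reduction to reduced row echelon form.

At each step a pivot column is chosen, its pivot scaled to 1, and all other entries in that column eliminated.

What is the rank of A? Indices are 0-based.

step 1: normalize row 0 (÷1) = (1, 10, 9)
  row 1: subtract 4×row0 = (0, 7, 8)
step 2: normalize row 1 (÷7) = (0, 1, 9)
  row 0: subtract 10×row1 = (1, 0, 7)

rank = 2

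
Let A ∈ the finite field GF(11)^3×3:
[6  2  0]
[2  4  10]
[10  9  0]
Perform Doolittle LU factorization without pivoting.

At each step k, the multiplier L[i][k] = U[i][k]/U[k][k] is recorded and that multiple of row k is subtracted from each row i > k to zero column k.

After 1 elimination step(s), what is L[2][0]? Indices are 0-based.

k=0: U[0][0]=6
  eliminate (1,0): mult=4, new row 1: (0, 7, 10); set L[1][0]=4
  eliminate (2,0): mult=9, new row 2: (0, 2, 0); set L[2][0]=9

L[2][0] = 9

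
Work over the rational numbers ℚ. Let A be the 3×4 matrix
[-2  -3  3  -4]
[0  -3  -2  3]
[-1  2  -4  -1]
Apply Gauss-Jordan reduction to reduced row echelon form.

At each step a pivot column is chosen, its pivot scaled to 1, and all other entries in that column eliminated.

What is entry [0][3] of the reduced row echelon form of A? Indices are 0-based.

M[0][3] = 97/47

step 1: normalize row 0 (÷-2) = (1, 3/2, -3/2, 2)
  row 2: subtract -1×row0 = (0, 7/2, -11/2, 1)
step 2: normalize row 1 (÷-3) = (0, 1, 2/3, -1)
  row 0: subtract 3/2×row1 = (1, 0, -5/2, 7/2)
  row 2: subtract 7/2×row1 = (0, 0, -47/6, 9/2)
step 3: normalize row 2 (÷-47/6) = (0, 0, 1, -27/47)
  row 0: subtract -5/2×row2 = (1, 0, 0, 97/47)
  row 1: subtract 2/3×row2 = (0, 1, 0, -29/47)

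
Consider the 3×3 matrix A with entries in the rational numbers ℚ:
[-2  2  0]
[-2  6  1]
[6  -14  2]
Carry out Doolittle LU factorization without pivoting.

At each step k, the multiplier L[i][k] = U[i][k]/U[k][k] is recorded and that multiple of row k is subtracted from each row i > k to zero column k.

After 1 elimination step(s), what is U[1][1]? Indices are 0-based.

U[1][1] = 4

k=0: U[0][0]=-2
  eliminate (1,0): mult=1, new row 1: (0, 4, 1); set L[1][0]=1
  eliminate (2,0): mult=-3, new row 2: (0, -8, 2); set L[2][0]=-3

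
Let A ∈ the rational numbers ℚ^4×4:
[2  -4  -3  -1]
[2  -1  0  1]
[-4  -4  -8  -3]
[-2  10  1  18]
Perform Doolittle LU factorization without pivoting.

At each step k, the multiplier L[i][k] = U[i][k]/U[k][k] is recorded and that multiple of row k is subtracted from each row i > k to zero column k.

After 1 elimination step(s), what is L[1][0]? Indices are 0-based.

k=0: U[0][0]=2
  eliminate (1,0): mult=1, new row 1: (0, 3, 3, 2); set L[1][0]=1
  eliminate (2,0): mult=-2, new row 2: (0, -12, -14, -5); set L[2][0]=-2
  eliminate (3,0): mult=-1, new row 3: (0, 6, -2, 17); set L[3][0]=-1

L[1][0] = 1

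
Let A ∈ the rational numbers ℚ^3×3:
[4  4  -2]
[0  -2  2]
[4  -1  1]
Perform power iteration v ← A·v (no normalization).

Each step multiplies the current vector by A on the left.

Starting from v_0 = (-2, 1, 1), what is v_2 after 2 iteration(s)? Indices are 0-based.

v_0 = (-2, 1, 1).
v_1 = A·v_0 = (-6, 0, -8).
v_2 = A·v_1 = (-8, -16, -32).

v_2 = (-8, -16, -32)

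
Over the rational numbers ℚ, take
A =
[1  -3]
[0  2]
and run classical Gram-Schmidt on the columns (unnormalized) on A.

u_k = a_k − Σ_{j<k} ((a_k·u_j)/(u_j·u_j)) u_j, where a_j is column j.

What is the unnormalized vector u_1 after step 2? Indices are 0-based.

u_1 = (0, 2)

Step 1: u_0 = a_0 = (1, 0).
Step 2: u_1 = a_1 − (-3)·u_0 = (0, 2).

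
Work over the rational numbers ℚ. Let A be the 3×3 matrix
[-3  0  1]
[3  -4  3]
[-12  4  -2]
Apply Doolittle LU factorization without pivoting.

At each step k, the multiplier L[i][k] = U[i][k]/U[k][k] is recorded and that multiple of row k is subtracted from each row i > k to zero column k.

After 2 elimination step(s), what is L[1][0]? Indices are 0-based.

L[1][0] = -1

k=0: U[0][0]=-3
  eliminate (1,0): mult=-1, new row 1: (0, -4, 4); set L[1][0]=-1
  eliminate (2,0): mult=4, new row 2: (0, 4, -6); set L[2][0]=4
k=1: U[1][1]=-4
  eliminate (2,1): mult=-1, new row 2: (0, 0, -2); set L[2][1]=-1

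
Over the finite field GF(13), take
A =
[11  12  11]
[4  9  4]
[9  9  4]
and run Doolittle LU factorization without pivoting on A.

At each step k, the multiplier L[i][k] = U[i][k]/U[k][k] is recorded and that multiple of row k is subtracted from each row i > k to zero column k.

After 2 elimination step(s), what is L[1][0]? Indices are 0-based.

L[1][0] = 11

Step 1: pivot at (0,0) is 11.
  row1 ← row1 − (11)·row0  ⇒  L[1][0]=11, U row1=(0, 7, 0)
  row2 ← row2 − (2)·row0  ⇒  L[2][0]=2, U row2=(0, 11, 8)
Step 2: pivot at (1,1) is 7.
  row2 ← row2 − (9)·row1  ⇒  L[2][1]=9, U row2=(0, 0, 8)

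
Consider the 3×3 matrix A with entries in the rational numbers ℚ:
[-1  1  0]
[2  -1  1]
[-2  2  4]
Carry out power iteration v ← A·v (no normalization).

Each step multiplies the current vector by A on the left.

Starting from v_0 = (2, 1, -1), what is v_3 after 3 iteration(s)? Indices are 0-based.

v_0 = (2, 1, -1).
v_1 = A·v_0 = (-1, 2, -6).
v_2 = A·v_1 = (3, -10, -18).
v_3 = A·v_2 = (-13, -2, -98).

v_3 = (-13, -2, -98)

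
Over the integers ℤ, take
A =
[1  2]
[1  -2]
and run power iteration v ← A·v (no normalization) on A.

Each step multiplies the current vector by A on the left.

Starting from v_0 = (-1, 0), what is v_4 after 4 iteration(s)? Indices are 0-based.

v_0 = (-1, 0).
v_1 = A·v_0 = (-1, -1).
v_2 = A·v_1 = (-3, 1).
v_3 = A·v_2 = (-1, -5).
v_4 = A·v_3 = (-11, 9).

v_4 = (-11, 9)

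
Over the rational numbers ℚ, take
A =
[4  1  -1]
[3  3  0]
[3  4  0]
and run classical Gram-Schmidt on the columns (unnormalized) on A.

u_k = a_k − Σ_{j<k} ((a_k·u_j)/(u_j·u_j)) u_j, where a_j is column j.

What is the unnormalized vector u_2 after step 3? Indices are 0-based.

u_2 = (-9/259, 39/259, -27/259)

Step 1: u_0 = a_0 = (4, 3, 3).
Step 2: u_1 = a_1 − (25/34)·u_0 = (-33/17, 27/34, 61/34).
Step 3: u_2 = a_2 − (-2/17)·u_0 − (66/259)·u_1 = (-9/259, 39/259, -27/259).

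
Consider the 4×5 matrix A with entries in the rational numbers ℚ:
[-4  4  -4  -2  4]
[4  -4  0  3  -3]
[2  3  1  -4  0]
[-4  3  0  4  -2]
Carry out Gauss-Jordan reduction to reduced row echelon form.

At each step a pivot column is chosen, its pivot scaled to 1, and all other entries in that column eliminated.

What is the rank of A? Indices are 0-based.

step 1: normalize row 0 (÷-4) = (1, -1, 1, 1/2, -1)
  row 1: subtract 4×row0 = (0, 0, -4, 1, 1)
  row 2: subtract 2×row0 = (0, 5, -1, -5, 2)
  row 3: subtract -4×row0 = (0, -1, 4, 6, -6)
step 2: exchange rows 1,2
step 2: normalize row 1 (÷5) = (0, 1, -1/5, -1, 2/5)
  row 0: subtract -1×row1 = (1, 0, 4/5, -1/2, -3/5)
  row 3: subtract -1×row1 = (0, 0, 19/5, 5, -28/5)
step 3: normalize row 2 (÷-4) = (0, 0, 1, -1/4, -1/4)
  row 0: subtract 4/5×row2 = (1, 0, 0, -3/10, -2/5)
  row 1: subtract -1/5×row2 = (0, 1, 0, -21/20, 7/20)
  row 3: subtract 19/5×row2 = (0, 0, 0, 119/20, -93/20)
step 4: normalize row 3 (÷119/20) = (0, 0, 0, 1, -93/119)
  row 0: subtract -3/10×row3 = (1, 0, 0, 0, -151/238)
  row 1: subtract -21/20×row3 = (0, 1, 0, 0, -8/17)
  row 2: subtract -1/4×row3 = (0, 0, 1, 0, -53/119)

rank = 4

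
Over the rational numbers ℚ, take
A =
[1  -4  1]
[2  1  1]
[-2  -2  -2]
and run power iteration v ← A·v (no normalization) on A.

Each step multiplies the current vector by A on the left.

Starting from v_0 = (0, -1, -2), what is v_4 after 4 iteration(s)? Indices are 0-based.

v_4 = (-200, -33, 30)

v_0 = (0, -1, -2).
v_1 = A·v_0 = (2, -3, 6).
v_2 = A·v_1 = (20, 7, -10).
v_3 = A·v_2 = (-18, 37, -34).
v_4 = A·v_3 = (-200, -33, 30).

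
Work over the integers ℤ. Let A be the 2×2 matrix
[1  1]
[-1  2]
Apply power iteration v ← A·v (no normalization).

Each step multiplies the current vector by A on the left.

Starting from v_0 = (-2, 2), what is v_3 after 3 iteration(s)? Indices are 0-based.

v_0 = (-2, 2).
v_1 = A·v_0 = (0, 6).
v_2 = A·v_1 = (6, 12).
v_3 = A·v_2 = (18, 18).

v_3 = (18, 18)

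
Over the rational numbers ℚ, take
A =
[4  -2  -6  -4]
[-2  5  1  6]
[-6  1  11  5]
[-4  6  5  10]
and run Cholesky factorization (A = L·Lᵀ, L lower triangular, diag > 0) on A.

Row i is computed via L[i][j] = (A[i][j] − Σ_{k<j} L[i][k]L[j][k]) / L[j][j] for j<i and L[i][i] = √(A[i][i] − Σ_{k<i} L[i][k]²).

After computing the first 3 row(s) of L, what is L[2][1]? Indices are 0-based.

Step 1: L[0][0] = √(4) = 2.
  L[1][0] = (-2) / L[0][0] = -1.
Step 2: L[1][1] = √(4) = 2.
  L[2][0] = (-6) / L[0][0] = -3.
  L[2][1] = (-2) / L[1][1] = -1.
Step 3: L[2][2] = √(1) = 1.

L[2][1] = -1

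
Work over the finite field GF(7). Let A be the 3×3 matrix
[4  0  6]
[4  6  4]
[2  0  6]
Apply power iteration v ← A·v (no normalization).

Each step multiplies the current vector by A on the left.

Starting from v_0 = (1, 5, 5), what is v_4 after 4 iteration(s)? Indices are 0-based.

v_0 = (1, 5, 5).
v_1 = A·v_0 = (6, 5, 4).
v_2 = A·v_1 = (6, 0, 1).
v_3 = A·v_2 = (2, 0, 4).
v_4 = A·v_3 = (4, 3, 0).

v_4 = (4, 3, 0)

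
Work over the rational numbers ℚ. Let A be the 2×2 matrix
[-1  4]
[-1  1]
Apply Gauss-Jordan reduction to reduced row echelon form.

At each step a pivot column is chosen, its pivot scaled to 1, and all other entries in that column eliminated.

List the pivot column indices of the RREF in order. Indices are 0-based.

pivot columns: 0, 1

pivot(0,0)=-1: scale R0 → (1, -4)
  clear (1,0): R1 −= (-1)R0 → (0, -3)
pivot(1,1)=-3: scale R1 → (0, 1)
  clear (0,1): R0 −= (-4)R1 → (1, 0)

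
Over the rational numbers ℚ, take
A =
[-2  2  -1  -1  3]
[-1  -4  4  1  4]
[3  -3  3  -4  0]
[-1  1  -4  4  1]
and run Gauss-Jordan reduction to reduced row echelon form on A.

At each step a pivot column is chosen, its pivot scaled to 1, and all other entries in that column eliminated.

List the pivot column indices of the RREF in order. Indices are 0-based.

pivot columns: 0, 1, 2, 3

pivot(0,0)=-2: scale R0 → (1, -1, 1/2, 1/2, -3/2)
  clear (1,0): R1 −= (-1)R0 → (0, -5, 9/2, 3/2, 5/2)
  clear (2,0): R2 −= (3)R0 → (0, 0, 3/2, -11/2, 9/2)
  clear (3,0): R3 −= (-1)R0 → (0, 0, -7/2, 9/2, -1/2)
pivot(1,1)=-5: scale R1 → (0, 1, -9/10, -3/10, -1/2)
  clear (0,1): R0 −= (-1)R1 → (1, 0, -2/5, 1/5, -2)
pivot(2,2)=3/2: scale R2 → (0, 0, 1, -11/3, 3)
  clear (0,2): R0 −= (-2/5)R2 → (1, 0, 0, -19/15, -4/5)
  clear (1,2): R1 −= (-9/10)R2 → (0, 1, 0, -18/5, 11/5)
  clear (3,2): R3 −= (-7/2)R2 → (0, 0, 0, -25/3, 10)
pivot(3,3)=-25/3: scale R3 → (0, 0, 0, 1, -6/5)
  clear (0,3): R0 −= (-19/15)R3 → (1, 0, 0, 0, -58/25)
  clear (1,3): R1 −= (-18/5)R3 → (0, 1, 0, 0, -53/25)
  clear (2,3): R2 −= (-11/3)R3 → (0, 0, 1, 0, -7/5)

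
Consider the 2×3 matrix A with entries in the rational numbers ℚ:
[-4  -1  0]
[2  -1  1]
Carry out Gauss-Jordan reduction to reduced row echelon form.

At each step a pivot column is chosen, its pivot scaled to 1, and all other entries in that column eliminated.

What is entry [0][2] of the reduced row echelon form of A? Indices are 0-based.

step 1: normalize row 0 (÷-4) = (1, 1/4, 0)
  row 1: subtract 2×row0 = (0, -3/2, 1)
step 2: normalize row 1 (÷-3/2) = (0, 1, -2/3)
  row 0: subtract 1/4×row1 = (1, 0, 1/6)

M[0][2] = 1/6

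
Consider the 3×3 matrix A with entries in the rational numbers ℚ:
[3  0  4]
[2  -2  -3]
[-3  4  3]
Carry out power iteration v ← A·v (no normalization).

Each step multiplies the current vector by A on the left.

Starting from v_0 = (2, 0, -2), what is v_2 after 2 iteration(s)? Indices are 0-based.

v_2 = (-54, 12, 10)

v_0 = (2, 0, -2).
v_1 = A·v_0 = (-2, 10, -12).
v_2 = A·v_1 = (-54, 12, 10).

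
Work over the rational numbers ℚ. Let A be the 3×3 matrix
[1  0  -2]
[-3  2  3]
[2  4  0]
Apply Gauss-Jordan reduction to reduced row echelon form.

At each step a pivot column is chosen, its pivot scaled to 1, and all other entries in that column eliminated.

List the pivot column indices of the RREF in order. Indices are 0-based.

[1] R0 /= 1  ⇒  (1, 0, -2)
     R1 -= -3·R0  ⇒  (0, 2, -3)
     R2 -= 2·R0  ⇒  (0, 4, 4)
[2] R1 /= 2  ⇒  (0, 1, -3/2)
     R2 -= 4·R1  ⇒  (0, 0, 10)
[3] R2 /= 10  ⇒  (0, 0, 1)
     R0 -= -2·R2  ⇒  (1, 0, 0)
     R1 -= -3/2·R2  ⇒  (0, 1, 0)

pivot columns: 0, 1, 2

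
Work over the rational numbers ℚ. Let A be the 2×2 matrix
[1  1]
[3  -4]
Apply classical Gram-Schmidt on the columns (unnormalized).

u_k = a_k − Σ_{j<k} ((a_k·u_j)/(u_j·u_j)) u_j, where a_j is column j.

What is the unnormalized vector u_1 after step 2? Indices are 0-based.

Step 1: u_0 = a_0 = (1, 3).
Step 2: u_1 = a_1 − (-11/10)·u_0 = (21/10, -7/10).

u_1 = (21/10, -7/10)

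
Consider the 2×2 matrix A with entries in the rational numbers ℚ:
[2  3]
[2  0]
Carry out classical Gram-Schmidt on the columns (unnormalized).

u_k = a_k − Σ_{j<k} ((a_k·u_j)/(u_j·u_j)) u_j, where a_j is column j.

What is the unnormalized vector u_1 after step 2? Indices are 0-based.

u_1 = (3/2, -3/2)

Step 1: u_0 = a_0 = (2, 2).
Step 2: u_1 = a_1 − (3/4)·u_0 = (3/2, -3/2).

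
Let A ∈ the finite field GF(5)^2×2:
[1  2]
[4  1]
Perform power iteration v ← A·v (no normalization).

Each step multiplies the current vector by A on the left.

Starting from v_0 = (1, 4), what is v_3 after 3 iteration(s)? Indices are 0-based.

v_0 = (1, 4).
v_1 = A·v_0 = (4, 3).
v_2 = A·v_1 = (0, 4).
v_3 = A·v_2 = (3, 4).

v_3 = (3, 4)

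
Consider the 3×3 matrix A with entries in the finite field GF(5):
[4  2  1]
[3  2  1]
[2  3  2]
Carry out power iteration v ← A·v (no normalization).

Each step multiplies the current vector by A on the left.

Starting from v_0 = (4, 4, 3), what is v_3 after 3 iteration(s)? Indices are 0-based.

v_0 = (4, 4, 3).
v_1 = A·v_0 = (2, 3, 1).
v_2 = A·v_1 = (0, 3, 0).
v_3 = A·v_2 = (1, 1, 4).

v_3 = (1, 1, 4)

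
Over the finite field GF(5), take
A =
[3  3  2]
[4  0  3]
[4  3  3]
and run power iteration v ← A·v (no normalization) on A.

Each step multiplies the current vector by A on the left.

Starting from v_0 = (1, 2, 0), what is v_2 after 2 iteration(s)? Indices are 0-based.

v_0 = (1, 2, 0).
v_1 = A·v_0 = (4, 4, 0).
v_2 = A·v_1 = (4, 1, 3).

v_2 = (4, 1, 3)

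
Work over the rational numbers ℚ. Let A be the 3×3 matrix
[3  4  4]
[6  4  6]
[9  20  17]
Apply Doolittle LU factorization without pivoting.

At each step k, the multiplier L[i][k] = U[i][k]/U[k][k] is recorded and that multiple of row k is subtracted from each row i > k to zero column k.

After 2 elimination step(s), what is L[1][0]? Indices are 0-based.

Step 1: pivot at (0,0) is 3.
  row1 ← row1 − (2)·row0  ⇒  L[1][0]=2, U row1=(0, -4, -2)
  row2 ← row2 − (3)·row0  ⇒  L[2][0]=3, U row2=(0, 8, 5)
Step 2: pivot at (1,1) is -4.
  row2 ← row2 − (-2)·row1  ⇒  L[2][1]=-2, U row2=(0, 0, 1)

L[1][0] = 2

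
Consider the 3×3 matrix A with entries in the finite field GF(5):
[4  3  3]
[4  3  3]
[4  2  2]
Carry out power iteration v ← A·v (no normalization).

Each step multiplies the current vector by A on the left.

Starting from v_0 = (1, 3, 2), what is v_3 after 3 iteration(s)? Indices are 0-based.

v_0 = (1, 3, 2).
v_1 = A·v_0 = (4, 4, 4).
v_2 = A·v_1 = (0, 0, 2).
v_3 = A·v_2 = (1, 1, 4).

v_3 = (1, 1, 4)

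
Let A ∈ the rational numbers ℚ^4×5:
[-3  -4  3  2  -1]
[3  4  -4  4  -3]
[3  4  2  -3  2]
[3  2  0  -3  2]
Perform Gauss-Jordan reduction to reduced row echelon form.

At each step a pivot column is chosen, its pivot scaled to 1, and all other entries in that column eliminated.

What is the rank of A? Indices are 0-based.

step 1: normalize row 0 (÷-3) = (1, 4/3, -1, -2/3, 1/3)
  row 1: subtract 3×row0 = (0, 0, -1, 6, -4)
  row 2: subtract 3×row0 = (0, 0, 5, -1, 1)
  row 3: subtract 3×row0 = (0, -2, 3, -1, 1)
step 2: exchange rows 1,3
step 2: normalize row 1 (÷-2) = (0, 1, -3/2, 1/2, -1/2)
  row 0: subtract 4/3×row1 = (1, 0, 1, -4/3, 1)
step 3: normalize row 2 (÷5) = (0, 0, 1, -1/5, 1/5)
  row 0: subtract 1×row2 = (1, 0, 0, -17/15, 4/5)
  row 1: subtract -3/2×row2 = (0, 1, 0, 1/5, -1/5)
  row 3: subtract -1×row2 = (0, 0, 0, 29/5, -19/5)
step 4: normalize row 3 (÷29/5) = (0, 0, 0, 1, -19/29)
  row 0: subtract -17/15×row3 = (1, 0, 0, 0, 5/87)
  row 1: subtract 1/5×row3 = (0, 1, 0, 0, -2/29)
  row 2: subtract -1/5×row3 = (0, 0, 1, 0, 2/29)

rank = 4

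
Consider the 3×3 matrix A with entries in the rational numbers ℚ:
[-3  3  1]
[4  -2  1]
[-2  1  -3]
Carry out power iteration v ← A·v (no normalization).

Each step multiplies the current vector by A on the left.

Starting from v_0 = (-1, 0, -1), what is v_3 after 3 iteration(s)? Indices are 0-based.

v_3 = (93, -134, 127)

v_0 = (-1, 0, -1).
v_1 = A·v_0 = (2, -5, 5).
v_2 = A·v_1 = (-16, 23, -24).
v_3 = A·v_2 = (93, -134, 127).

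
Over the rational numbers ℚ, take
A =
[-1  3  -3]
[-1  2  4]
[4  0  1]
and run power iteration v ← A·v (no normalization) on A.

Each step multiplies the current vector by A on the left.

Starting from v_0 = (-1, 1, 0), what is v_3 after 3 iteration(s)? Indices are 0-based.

v_3 = (-95, 3, 80)

v_0 = (-1, 1, 0).
v_1 = A·v_0 = (4, 3, -4).
v_2 = A·v_1 = (17, -14, 12).
v_3 = A·v_2 = (-95, 3, 80).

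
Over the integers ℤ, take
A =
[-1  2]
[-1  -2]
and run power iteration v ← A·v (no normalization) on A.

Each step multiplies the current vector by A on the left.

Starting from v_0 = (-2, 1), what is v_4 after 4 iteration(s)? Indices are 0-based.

v_0 = (-2, 1).
v_1 = A·v_0 = (4, 0).
v_2 = A·v_1 = (-4, -4).
v_3 = A·v_2 = (-4, 12).
v_4 = A·v_3 = (28, -20).

v_4 = (28, -20)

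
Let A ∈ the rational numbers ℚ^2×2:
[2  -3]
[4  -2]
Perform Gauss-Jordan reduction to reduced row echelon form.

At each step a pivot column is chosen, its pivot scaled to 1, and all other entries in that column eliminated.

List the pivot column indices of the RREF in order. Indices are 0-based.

pivot columns: 0, 1

[1] R0 /= 2  ⇒  (1, -3/2)
     R1 -= 4·R0  ⇒  (0, 4)
[2] R1 /= 4  ⇒  (0, 1)
     R0 -= -3/2·R1  ⇒  (1, 0)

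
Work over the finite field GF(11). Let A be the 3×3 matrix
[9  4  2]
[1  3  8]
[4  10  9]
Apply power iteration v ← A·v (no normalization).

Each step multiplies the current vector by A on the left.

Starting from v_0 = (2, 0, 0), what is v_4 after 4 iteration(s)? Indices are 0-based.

v_4 = (4, 1, 2)

v_0 = (2, 0, 0).
v_1 = A·v_0 = (7, 2, 8).
v_2 = A·v_1 = (10, 0, 10).
v_3 = A·v_2 = (0, 2, 9).
v_4 = A·v_3 = (4, 1, 2).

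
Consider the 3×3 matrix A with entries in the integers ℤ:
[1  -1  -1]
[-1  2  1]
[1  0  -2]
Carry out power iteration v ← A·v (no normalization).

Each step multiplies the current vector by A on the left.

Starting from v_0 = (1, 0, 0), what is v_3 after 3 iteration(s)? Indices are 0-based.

v_3 = (4, -6, 3)

v_0 = (1, 0, 0).
v_1 = A·v_0 = (1, -1, 1).
v_2 = A·v_1 = (1, -2, -1).
v_3 = A·v_2 = (4, -6, 3).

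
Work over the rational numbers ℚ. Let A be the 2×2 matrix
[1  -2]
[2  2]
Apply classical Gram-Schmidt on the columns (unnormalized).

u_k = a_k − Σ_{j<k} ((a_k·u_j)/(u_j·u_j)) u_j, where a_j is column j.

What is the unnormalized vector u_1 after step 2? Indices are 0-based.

u_1 = (-12/5, 6/5)

Step 1: u_0 = a_0 = (1, 2).
Step 2: u_1 = a_1 − (2/5)·u_0 = (-12/5, 6/5).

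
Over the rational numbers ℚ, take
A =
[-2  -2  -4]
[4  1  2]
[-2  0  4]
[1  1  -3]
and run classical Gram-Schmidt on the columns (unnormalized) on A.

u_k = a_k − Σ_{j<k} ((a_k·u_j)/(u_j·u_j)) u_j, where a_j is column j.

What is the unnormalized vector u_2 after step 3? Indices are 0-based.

Step 1: u_0 = a_0 = (-2, 4, -2, 1).
Step 2: u_1 = a_1 − (9/25)·u_0 = (-32/25, -11/25, 18/25, 16/25).
Step 3: u_2 = a_2 − (1/5)·u_0 − (130/69)·u_1 = (-82/69, 140/69, 70/23, -304/69).

u_2 = (-82/69, 140/69, 70/23, -304/69)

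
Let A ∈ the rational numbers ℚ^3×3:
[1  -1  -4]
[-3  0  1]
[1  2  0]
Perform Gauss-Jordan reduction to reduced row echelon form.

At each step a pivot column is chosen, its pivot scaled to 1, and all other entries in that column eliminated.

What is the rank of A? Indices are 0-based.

rank = 3

[1] R0 /= 1  ⇒  (1, -1, -4)
     R1 -= -3·R0  ⇒  (0, -3, -11)
     R2 -= 1·R0  ⇒  (0, 3, 4)
[2] R1 /= -3  ⇒  (0, 1, 11/3)
     R0 -= -1·R1  ⇒  (1, 0, -1/3)
     R2 -= 3·R1  ⇒  (0, 0, -7)
[3] R2 /= -7  ⇒  (0, 0, 1)
     R0 -= -1/3·R2  ⇒  (1, 0, 0)
     R1 -= 11/3·R2  ⇒  (0, 1, 0)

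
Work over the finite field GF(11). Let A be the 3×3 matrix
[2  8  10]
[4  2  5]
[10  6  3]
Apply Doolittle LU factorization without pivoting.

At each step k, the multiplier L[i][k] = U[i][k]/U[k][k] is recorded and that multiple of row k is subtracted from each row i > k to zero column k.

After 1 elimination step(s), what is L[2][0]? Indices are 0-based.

[col 0] pivot 2
  R1 -= 2*R0 → (0, 8, 7)  (L[1][0] := 2)
  R2 -= 5*R0 → (0, 10, 8)  (L[2][0] := 5)

L[2][0] = 5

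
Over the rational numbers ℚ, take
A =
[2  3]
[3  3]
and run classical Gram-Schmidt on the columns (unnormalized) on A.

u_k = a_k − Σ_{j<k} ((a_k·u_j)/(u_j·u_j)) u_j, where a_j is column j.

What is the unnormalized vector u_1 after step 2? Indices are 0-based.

u_1 = (9/13, -6/13)

Step 1: u_0 = a_0 = (2, 3).
Step 2: u_1 = a_1 − (15/13)·u_0 = (9/13, -6/13).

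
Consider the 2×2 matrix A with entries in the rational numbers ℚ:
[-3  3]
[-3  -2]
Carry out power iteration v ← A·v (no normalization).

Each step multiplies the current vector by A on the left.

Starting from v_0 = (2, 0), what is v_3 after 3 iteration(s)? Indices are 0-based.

v_0 = (2, 0).
v_1 = A·v_0 = (-6, -6).
v_2 = A·v_1 = (0, 30).
v_3 = A·v_2 = (90, -60).

v_3 = (90, -60)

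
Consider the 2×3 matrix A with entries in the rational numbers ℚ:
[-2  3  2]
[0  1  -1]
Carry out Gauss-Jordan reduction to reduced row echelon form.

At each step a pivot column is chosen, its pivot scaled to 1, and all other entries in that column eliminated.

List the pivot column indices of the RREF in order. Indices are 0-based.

[1] R0 /= -2  ⇒  (1, -3/2, -1)
[2] R1 /= 1  ⇒  (0, 1, -1)
     R0 -= -3/2·R1  ⇒  (1, 0, -5/2)

pivot columns: 0, 1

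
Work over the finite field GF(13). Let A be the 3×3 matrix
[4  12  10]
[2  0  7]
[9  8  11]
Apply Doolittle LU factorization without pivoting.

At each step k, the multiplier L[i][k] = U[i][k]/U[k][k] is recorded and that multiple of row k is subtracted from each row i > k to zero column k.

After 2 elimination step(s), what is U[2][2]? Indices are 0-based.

[col 0] pivot 4
  R1 -= 7*R0 → (0, 7, 2)  (L[1][0] := 7)
  R2 -= 12*R0 → (0, 7, 8)  (L[2][0] := 12)
[col 1] pivot 7
  R2 -= 1*R1 → (0, 0, 6)  (L[2][1] := 1)

U[2][2] = 6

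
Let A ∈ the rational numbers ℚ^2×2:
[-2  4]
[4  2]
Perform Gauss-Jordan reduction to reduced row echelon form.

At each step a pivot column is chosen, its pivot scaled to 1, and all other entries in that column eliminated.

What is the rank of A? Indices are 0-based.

rank = 2

[1] R0 /= -2  ⇒  (1, -2)
     R1 -= 4·R0  ⇒  (0, 10)
[2] R1 /= 10  ⇒  (0, 1)
     R0 -= -2·R1  ⇒  (1, 0)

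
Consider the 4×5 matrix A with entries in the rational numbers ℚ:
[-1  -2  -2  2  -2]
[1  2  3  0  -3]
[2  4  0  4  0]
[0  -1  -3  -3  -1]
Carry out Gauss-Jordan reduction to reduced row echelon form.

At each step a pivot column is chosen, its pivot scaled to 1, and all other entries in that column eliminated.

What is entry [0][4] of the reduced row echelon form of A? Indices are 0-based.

pivot(0,0)=-1: scale R0 → (1, 2, 2, -2, 2)
  clear (1,0): R1 −= (1)R0 → (0, 0, 1, 2, -5)
  clear (2,0): R2 −= (2)R0 → (0, 0, -4, 8, -4)
pivot(1,1): swap R1↔R3
pivot(1,1)=-1: scale R1 → (0, 1, 3, 3, 1)
  clear (0,1): R0 −= (2)R1 → (1, 0, -4, -8, 0)
pivot(2,2)=-4: scale R2 → (0, 0, 1, -2, 1)
  clear (0,2): R0 −= (-4)R2 → (1, 0, 0, -16, 4)
  clear (1,2): R1 −= (3)R2 → (0, 1, 0, 9, -2)
  clear (3,2): R3 −= (1)R2 → (0, 0, 0, 4, -6)
pivot(3,3)=4: scale R3 → (0, 0, 0, 1, -3/2)
  clear (0,3): R0 −= (-16)R3 → (1, 0, 0, 0, -20)
  clear (1,3): R1 −= (9)R3 → (0, 1, 0, 0, 23/2)
  clear (2,3): R2 −= (-2)R3 → (0, 0, 1, 0, -2)

M[0][4] = -20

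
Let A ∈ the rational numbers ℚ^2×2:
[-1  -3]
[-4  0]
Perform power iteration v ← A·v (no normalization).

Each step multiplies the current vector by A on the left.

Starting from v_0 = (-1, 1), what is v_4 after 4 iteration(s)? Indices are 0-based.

v_0 = (-1, 1).
v_1 = A·v_0 = (-2, 4).
v_2 = A·v_1 = (-10, 8).
v_3 = A·v_2 = (-14, 40).
v_4 = A·v_3 = (-106, 56).

v_4 = (-106, 56)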